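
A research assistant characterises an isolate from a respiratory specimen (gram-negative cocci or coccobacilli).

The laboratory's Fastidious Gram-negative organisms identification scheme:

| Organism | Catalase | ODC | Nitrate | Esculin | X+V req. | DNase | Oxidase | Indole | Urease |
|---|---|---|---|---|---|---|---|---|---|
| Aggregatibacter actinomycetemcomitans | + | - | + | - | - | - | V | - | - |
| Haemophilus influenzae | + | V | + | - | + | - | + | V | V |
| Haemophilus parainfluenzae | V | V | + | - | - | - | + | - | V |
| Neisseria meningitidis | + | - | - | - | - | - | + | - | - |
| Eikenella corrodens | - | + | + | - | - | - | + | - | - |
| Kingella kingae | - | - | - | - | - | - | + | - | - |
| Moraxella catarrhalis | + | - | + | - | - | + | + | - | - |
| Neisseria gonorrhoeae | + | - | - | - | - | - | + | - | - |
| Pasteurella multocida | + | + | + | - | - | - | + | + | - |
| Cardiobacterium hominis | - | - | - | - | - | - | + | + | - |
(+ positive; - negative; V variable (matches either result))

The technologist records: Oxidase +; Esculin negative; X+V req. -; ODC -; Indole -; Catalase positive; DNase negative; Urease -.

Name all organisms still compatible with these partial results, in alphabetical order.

Urease -: all 10 remaining candidates are consistent.
Catalase +: excludes Eikenella corrodens, Kingella kingae, Cardiobacterium hominis — 7 left.
ODC -: excludes Pasteurella multocida — 6 left.
DNase -: excludes Moraxella catarrhalis — 5 left.
Indole -: all 5 remaining candidates are consistent.
Oxidase +: all 5 remaining candidates are consistent.
X+V req. -: excludes Haemophilus influenzae — 4 left.
Esculin -: all 4 remaining candidates are consistent.

Aggregatibacter actinomycetemcomitans, Haemophilus parainfluenzae, Neisseria gonorrhoeae, Neisseria meningitidis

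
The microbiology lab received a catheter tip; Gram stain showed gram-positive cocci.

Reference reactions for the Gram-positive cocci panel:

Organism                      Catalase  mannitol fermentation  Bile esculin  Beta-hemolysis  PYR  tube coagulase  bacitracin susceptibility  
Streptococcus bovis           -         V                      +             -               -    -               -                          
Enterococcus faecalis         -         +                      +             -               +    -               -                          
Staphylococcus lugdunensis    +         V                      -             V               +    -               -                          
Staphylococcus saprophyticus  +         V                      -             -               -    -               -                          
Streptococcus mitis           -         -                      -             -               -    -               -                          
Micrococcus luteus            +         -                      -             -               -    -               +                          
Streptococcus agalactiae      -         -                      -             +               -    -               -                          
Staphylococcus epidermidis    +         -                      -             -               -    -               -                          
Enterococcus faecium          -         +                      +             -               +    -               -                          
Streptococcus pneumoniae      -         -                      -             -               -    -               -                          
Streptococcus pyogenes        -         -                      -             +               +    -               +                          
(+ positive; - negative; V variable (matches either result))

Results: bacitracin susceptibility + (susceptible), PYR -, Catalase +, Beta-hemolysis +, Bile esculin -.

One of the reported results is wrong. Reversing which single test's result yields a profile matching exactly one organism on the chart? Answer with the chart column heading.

As reported, no row in the chart matches all 5 reactions.
Reversing Beta-hemolysis (to -) → unique match: Micrococcus luteus.
Reversing Bile esculin → still no organism matches.
Reversing Catalase → still no organism matches.
Reversing bacitracin susceptibility → still no organism matches.
Reversing PYR → still no organism matches.

Beta-hemolysis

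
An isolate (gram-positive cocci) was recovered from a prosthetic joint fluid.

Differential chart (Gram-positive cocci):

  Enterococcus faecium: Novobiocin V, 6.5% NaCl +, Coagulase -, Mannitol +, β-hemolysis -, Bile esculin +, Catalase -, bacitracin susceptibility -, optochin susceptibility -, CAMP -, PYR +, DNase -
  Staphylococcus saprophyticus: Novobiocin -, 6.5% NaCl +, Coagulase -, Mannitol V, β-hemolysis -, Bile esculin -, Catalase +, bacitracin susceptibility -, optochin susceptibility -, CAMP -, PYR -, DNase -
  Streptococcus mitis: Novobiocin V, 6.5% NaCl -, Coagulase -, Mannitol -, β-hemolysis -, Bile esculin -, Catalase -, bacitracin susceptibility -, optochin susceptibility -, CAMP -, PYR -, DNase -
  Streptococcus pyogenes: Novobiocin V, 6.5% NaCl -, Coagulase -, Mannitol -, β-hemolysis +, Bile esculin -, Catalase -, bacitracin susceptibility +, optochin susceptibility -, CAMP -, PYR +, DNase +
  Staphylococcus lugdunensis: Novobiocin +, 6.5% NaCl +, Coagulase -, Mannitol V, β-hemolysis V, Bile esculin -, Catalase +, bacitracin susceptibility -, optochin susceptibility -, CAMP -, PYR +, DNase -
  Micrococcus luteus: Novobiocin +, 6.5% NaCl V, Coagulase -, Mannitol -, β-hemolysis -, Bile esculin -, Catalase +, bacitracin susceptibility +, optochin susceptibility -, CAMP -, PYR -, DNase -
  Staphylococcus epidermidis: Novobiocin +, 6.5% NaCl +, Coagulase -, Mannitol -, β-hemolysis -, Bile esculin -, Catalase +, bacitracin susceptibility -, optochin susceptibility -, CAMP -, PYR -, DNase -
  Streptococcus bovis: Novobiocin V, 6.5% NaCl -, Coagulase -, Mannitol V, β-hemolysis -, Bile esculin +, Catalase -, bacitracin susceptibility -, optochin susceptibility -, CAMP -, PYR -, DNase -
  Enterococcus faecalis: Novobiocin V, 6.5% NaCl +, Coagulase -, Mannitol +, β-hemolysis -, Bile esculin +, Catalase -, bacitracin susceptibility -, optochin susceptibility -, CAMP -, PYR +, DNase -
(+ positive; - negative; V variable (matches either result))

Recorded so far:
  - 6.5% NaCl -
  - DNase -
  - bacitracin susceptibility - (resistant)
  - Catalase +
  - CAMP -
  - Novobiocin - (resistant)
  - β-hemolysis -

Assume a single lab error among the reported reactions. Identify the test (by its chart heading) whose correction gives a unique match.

As reported, no row in the chart matches all 7 reactions.
Reversing CAMP → still no organism matches.
Reversing Novobiocin → still no organism matches.
Reversing β-hemolysis → still no organism matches.
Reversing bacitracin susceptibility → still no organism matches.
Reversing Catalase → 2 organisms match (not unique).
Reversing 6.5% NaCl (to +) → unique match: Staphylococcus saprophyticus.
Reversing DNase → still no organism matches.

6.5% NaCl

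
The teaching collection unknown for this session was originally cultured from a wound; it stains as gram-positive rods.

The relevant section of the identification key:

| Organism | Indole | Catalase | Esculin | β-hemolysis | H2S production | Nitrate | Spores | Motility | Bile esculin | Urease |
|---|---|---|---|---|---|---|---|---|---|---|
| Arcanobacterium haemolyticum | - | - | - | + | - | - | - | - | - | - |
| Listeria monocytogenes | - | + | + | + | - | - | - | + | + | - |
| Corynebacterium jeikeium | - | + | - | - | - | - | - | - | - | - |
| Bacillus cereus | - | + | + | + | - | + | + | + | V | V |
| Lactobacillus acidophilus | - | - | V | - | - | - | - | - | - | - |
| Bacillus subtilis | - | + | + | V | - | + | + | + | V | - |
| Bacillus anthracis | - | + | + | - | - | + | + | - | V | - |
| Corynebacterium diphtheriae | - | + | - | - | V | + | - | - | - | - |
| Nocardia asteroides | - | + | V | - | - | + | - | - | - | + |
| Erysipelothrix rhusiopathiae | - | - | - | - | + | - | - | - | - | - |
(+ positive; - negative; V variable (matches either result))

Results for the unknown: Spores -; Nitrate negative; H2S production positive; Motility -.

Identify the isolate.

Erysipelothrix rhusiopathiae

Nitrate -: excludes 5 organisms — 5 left.
Spores -: all 5 remaining candidates are consistent.
Motility -: excludes Listeria monocytogenes — 4 left.
H2S production +: excludes Arcanobacterium haemolyticum, Corynebacterium jeikeium, Lactobacillus acidophilus — 1 left.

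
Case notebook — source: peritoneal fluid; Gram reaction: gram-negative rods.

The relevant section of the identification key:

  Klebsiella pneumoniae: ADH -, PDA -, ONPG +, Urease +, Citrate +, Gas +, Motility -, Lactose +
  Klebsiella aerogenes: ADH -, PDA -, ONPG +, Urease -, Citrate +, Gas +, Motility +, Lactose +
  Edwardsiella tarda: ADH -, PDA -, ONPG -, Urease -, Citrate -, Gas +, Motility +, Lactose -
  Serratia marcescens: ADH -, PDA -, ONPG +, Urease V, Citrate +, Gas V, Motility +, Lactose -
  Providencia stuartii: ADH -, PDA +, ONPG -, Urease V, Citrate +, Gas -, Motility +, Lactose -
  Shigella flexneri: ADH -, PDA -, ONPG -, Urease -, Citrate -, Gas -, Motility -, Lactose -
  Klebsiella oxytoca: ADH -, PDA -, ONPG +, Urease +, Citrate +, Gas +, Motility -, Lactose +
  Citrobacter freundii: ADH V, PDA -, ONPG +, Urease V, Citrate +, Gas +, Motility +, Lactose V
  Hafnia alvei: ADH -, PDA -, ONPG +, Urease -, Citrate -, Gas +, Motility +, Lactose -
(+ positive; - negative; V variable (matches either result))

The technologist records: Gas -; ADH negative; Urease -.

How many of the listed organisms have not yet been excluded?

Urease -: excludes Klebsiella pneumoniae, Klebsiella oxytoca — 7 left.
Gas -: excludes Klebsiella aerogenes, Edwardsiella tarda, Citrobacter freundii, Hafnia alvei — 3 left.
ADH -: all 3 remaining candidates are consistent.
Still consistent: Providencia stuartii, Serratia marcescens, Shigella flexneri.

3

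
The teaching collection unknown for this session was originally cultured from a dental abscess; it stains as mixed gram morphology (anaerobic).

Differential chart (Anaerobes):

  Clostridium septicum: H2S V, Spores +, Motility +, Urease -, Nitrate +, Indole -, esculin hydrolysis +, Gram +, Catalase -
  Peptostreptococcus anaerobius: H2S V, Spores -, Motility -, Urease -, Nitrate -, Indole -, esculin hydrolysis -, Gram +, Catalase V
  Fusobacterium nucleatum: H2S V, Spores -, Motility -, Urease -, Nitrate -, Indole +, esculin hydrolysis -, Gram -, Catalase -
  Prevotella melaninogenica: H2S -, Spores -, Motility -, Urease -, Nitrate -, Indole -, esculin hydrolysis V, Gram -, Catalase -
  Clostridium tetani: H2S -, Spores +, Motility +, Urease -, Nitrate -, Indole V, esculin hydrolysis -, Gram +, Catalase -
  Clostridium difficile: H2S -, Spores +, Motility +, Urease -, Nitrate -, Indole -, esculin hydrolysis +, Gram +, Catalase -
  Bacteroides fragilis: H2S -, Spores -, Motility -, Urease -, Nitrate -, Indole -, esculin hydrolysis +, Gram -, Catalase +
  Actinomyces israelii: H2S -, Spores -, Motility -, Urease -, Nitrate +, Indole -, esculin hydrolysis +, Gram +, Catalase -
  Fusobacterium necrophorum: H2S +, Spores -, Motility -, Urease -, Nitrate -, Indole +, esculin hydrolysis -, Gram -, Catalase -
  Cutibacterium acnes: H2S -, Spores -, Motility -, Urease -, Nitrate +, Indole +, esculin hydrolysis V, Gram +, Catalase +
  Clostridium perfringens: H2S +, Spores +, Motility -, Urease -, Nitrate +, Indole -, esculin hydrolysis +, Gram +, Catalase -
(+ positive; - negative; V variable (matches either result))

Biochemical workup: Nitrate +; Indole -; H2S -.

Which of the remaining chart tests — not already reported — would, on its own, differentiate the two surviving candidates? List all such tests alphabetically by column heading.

Motility, Spores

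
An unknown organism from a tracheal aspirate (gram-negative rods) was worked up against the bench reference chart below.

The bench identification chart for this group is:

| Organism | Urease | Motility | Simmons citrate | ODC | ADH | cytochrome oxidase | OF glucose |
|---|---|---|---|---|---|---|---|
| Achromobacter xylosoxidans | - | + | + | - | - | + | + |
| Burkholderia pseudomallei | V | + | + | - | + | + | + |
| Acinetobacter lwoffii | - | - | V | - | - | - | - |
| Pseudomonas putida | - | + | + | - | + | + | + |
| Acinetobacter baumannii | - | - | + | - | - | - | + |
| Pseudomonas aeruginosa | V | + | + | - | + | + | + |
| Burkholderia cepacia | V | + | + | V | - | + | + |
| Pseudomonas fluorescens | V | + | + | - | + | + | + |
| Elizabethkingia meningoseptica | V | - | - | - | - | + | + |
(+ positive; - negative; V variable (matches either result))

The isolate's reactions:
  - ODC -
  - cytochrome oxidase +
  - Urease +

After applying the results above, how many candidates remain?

5

Urease +: excludes Achromobacter xylosoxidans, Acinetobacter lwoffii, Pseudomonas putida, Acinetobacter baumannii — 5 left.
cytochrome oxidase +: all 5 remaining candidates are consistent.
ODC -: all 5 remaining candidates are consistent.
Still consistent: Burkholderia cepacia, Burkholderia pseudomallei, Elizabethkingia meningoseptica, Pseudomonas aeruginosa, Pseudomonas fluorescens.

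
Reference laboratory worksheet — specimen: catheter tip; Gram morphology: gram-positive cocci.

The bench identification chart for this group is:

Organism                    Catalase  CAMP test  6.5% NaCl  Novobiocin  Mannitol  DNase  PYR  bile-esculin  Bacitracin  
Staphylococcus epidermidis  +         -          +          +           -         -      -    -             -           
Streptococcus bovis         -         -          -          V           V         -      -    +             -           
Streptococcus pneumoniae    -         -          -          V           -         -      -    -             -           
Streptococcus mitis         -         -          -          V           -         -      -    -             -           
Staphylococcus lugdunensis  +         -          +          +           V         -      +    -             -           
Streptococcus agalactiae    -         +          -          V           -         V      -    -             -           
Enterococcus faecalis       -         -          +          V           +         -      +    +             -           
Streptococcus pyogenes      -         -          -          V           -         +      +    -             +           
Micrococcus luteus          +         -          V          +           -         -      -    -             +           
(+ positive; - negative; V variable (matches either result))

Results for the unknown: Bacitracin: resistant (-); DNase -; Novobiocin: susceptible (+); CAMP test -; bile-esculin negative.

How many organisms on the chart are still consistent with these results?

DNase -: excludes Streptococcus pyogenes — 8 left.
bile-esculin -: excludes Streptococcus bovis, Enterococcus faecalis — 6 left.
Bacitracin -: excludes Micrococcus luteus — 5 left.
Novobiocin +: all 5 remaining candidates are consistent.
CAMP test -: excludes Streptococcus agalactiae — 4 left.
Still consistent: Staphylococcus epidermidis, Staphylococcus lugdunensis, Streptococcus mitis, Streptococcus pneumoniae.

4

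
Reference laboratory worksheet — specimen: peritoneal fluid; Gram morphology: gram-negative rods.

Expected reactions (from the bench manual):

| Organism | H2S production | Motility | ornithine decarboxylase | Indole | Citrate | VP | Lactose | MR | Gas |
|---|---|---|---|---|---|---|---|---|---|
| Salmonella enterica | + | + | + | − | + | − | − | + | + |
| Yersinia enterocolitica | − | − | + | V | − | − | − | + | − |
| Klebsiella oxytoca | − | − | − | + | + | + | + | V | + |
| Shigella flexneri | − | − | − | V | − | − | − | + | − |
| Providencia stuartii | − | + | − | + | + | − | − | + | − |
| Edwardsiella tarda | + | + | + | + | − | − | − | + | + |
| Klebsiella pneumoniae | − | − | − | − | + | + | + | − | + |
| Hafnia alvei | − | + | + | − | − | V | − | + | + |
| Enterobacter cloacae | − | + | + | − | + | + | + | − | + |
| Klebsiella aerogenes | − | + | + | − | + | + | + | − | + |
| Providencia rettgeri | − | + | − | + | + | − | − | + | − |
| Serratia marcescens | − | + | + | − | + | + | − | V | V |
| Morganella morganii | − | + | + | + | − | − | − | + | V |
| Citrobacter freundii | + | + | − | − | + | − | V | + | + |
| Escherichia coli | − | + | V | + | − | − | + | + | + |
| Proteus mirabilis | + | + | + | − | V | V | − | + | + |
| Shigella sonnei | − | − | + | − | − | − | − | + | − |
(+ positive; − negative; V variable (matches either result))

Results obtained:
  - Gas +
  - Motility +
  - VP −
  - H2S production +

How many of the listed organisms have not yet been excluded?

4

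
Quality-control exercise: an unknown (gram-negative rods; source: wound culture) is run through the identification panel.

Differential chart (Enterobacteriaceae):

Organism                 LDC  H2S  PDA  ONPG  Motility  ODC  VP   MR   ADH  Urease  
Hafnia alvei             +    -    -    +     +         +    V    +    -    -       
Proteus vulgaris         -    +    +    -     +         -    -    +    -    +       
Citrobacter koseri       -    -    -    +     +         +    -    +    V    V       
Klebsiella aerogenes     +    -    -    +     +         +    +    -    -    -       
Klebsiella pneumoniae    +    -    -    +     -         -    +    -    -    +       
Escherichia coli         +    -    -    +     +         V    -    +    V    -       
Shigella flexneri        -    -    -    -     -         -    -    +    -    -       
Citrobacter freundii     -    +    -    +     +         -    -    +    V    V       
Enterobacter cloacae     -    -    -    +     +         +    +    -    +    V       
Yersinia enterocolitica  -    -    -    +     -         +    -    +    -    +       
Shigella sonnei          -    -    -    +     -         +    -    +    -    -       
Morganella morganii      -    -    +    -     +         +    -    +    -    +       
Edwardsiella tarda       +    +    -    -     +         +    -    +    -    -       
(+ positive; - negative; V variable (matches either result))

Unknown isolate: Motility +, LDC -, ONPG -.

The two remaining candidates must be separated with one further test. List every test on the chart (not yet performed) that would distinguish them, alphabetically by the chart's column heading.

H2S, ODC

Motility +: excludes Klebsiella pneumoniae, Shigella flexneri, Yersinia enterocolitica, Shigella sonnei — 9 left.
LDC -: excludes Hafnia alvei, Klebsiella aerogenes, Escherichia coli, Edwardsiella tarda — 5 left.
ONPG -: excludes Citrobacter koseri, Citrobacter freundii, Enterobacter cloacae — 2 left.
Two candidates remain: Morganella morganii and Proteus vulgaris.
  H2S: Morganella morganii -, Proteus vulgaris + — discriminates.
  PDA: + vs + — same for both, does not separate.
  ODC: Morganella morganii +, Proteus vulgaris - — discriminates.
  VP: - vs - — same for both, does not separate.
  MR: + vs + — same for both, does not separate.
  ADH: - vs - — same for both, does not separate.
  Urease: + vs + — same for both, does not separate.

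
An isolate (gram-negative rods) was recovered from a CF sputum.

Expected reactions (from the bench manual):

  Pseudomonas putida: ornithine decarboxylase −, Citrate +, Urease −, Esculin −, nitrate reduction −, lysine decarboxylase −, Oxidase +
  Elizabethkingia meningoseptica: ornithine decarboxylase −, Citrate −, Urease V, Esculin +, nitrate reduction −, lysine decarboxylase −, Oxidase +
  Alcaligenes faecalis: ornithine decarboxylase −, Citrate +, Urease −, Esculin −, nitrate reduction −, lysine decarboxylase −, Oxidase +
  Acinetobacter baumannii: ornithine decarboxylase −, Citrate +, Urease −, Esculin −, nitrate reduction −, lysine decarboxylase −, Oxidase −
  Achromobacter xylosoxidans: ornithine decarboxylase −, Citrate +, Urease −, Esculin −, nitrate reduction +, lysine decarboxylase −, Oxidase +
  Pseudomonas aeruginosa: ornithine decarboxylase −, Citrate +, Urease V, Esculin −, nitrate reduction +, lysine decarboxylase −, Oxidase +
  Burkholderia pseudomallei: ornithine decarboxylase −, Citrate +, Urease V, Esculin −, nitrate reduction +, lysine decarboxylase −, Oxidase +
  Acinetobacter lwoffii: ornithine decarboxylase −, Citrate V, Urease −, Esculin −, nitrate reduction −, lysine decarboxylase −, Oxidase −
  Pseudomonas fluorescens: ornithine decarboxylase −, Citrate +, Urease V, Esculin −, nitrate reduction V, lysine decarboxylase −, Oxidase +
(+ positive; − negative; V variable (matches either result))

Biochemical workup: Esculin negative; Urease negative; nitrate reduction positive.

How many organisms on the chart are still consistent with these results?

4

nitrate reduction +: excludes 5 organisms — 4 left.
Esculin −: all 4 remaining candidates are consistent.
Urease −: all 4 remaining candidates are consistent.
Still consistent: Achromobacter xylosoxidans, Burkholderia pseudomallei, Pseudomonas aeruginosa, Pseudomonas fluorescens.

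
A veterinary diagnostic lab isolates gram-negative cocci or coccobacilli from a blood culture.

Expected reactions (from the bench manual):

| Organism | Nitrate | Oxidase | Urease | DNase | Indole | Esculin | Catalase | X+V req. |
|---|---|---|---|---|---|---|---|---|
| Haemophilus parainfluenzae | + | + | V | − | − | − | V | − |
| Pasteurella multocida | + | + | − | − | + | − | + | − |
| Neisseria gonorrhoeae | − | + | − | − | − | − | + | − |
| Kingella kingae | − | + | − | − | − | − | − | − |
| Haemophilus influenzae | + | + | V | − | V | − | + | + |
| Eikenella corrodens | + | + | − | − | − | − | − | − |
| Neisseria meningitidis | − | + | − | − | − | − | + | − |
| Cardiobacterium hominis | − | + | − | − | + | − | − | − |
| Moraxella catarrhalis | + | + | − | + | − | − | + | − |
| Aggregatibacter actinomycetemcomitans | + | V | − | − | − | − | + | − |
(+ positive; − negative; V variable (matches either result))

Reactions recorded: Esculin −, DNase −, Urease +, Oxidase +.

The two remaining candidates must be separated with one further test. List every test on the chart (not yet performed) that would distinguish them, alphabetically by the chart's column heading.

Esculin −: all 10 remaining candidates are consistent.
DNase −: excludes Moraxella catarrhalis — 9 left.
Oxidase +: all 9 remaining candidates are consistent.
Urease +: excludes 7 organisms — 2 left.
Two candidates remain: Haemophilus influenzae and Haemophilus parainfluenzae.
  Nitrate: + vs + — same for both, does not separate.
  Indole: V vs − — variable for at least one, does not separate.
  Catalase: + vs V — variable for at least one, does not separate.
  X+V req.: Haemophilus influenzae +, Haemophilus parainfluenzae − — discriminates.

X+V req.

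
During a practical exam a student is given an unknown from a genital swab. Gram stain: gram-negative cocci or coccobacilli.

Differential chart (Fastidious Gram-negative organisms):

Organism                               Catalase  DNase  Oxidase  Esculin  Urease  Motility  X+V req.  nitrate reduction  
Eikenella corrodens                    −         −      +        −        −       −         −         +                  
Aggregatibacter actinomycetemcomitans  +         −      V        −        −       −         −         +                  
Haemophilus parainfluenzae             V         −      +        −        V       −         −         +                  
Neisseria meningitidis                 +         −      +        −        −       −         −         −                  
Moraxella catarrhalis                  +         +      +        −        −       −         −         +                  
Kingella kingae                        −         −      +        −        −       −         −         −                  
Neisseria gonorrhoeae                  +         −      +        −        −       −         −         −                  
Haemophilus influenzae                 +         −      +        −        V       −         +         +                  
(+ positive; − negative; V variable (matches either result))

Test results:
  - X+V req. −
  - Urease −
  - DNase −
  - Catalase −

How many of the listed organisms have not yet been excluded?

3

Urease −: all 8 remaining candidates are consistent.
X+V req. −: excludes Haemophilus influenzae — 7 left.
DNase −: excludes Moraxella catarrhalis — 6 left.
Catalase −: excludes Aggregatibacter actinomycetemcomitans, Neisseria meningitidis, Neisseria gonorrhoeae — 3 left.
Still consistent: Eikenella corrodens, Haemophilus parainfluenzae, Kingella kingae.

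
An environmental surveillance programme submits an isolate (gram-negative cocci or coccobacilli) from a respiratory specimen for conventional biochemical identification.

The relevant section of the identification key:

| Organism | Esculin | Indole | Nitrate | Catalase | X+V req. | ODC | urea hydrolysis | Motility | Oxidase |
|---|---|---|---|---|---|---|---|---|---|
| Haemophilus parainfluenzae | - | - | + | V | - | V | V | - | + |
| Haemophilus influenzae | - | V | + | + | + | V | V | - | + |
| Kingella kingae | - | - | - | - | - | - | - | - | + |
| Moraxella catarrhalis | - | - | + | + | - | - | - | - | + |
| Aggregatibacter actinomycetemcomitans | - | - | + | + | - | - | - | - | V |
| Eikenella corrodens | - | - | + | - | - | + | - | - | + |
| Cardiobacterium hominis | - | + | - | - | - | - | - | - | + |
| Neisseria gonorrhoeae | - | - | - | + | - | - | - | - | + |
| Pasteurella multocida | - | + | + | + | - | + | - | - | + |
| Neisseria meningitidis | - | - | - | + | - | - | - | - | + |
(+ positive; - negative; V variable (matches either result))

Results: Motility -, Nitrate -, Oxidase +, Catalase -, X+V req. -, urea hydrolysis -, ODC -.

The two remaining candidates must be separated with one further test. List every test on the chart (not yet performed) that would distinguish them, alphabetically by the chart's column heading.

Indole

Catalase -: excludes 6 organisms — 4 left.
urea hydrolysis -: all 4 remaining candidates are consistent.
Oxidase +: all 4 remaining candidates are consistent.
X+V req. -: all 4 remaining candidates are consistent.
Motility -: all 4 remaining candidates are consistent.
ODC -: excludes Eikenella corrodens — 3 left.
Nitrate -: excludes Haemophilus parainfluenzae — 2 left.
Two candidates remain: Cardiobacterium hominis and Kingella kingae.
  Esculin: - vs - — same for both, does not separate.
  Indole: Cardiobacterium hominis +, Kingella kingae - — discriminates.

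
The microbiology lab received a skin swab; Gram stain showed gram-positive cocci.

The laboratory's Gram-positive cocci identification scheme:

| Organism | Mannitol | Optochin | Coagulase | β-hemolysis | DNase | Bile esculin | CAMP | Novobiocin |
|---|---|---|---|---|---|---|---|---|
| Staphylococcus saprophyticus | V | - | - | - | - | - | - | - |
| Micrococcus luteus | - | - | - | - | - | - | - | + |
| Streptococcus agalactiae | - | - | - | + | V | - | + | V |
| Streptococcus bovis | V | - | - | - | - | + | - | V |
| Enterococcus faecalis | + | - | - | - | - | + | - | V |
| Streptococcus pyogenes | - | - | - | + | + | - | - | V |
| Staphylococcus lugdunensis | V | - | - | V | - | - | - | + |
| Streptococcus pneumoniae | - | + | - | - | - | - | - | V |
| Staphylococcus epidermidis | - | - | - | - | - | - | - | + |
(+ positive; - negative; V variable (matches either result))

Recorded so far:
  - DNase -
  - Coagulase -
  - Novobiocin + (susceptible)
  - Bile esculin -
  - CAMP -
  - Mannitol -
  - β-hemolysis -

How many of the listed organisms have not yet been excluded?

4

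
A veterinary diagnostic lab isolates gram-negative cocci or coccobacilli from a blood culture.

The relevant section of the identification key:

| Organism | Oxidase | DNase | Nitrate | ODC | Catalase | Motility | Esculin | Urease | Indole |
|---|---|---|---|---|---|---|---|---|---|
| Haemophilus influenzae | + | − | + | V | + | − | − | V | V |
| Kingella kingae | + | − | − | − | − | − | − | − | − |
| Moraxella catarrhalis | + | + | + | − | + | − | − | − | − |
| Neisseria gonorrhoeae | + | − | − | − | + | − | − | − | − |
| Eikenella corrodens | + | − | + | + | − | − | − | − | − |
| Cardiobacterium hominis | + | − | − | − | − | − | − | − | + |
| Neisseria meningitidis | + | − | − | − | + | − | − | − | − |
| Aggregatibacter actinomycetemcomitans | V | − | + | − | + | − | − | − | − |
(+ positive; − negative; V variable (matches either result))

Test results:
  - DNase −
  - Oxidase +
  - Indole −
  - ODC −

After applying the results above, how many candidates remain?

5

ODC −: excludes Eikenella corrodens — 7 left.
DNase −: excludes Moraxella catarrhalis — 6 left.
Oxidase +: all 6 remaining candidates are consistent.
Indole −: excludes Cardiobacterium hominis — 5 left.
Still consistent: Aggregatibacter actinomycetemcomitans, Haemophilus influenzae, Kingella kingae, Neisseria gonorrhoeae, Neisseria meningitidis.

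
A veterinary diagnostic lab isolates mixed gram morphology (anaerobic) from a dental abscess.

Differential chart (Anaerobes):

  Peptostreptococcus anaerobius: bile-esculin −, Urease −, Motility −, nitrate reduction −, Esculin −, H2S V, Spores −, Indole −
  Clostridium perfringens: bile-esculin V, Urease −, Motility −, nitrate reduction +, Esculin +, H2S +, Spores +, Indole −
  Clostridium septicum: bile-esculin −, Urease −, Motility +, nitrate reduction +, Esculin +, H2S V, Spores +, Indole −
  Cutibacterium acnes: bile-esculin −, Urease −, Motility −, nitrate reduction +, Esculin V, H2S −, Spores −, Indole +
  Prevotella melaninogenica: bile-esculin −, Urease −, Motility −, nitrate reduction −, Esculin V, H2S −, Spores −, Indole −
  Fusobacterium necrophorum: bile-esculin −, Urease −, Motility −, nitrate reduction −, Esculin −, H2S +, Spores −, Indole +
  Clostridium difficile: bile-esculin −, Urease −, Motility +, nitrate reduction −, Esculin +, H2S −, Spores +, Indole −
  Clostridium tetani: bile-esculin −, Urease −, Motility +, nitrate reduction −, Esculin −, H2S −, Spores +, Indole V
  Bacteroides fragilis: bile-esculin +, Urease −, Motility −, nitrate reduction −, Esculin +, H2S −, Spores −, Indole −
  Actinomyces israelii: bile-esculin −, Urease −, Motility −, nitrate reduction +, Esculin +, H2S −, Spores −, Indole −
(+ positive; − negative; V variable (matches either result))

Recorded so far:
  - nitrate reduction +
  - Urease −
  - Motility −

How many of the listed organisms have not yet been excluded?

3

Motility −: excludes Clostridium septicum, Clostridium difficile, Clostridium tetani — 7 left.
nitrate reduction +: excludes Peptostreptococcus anaerobius, Prevotella melaninogenica, Fusobacterium necrophorum, Bacteroides fragilis — 3 left.
Urease −: all 3 remaining candidates are consistent.
Still consistent: Actinomyces israelii, Clostridium perfringens, Cutibacterium acnes.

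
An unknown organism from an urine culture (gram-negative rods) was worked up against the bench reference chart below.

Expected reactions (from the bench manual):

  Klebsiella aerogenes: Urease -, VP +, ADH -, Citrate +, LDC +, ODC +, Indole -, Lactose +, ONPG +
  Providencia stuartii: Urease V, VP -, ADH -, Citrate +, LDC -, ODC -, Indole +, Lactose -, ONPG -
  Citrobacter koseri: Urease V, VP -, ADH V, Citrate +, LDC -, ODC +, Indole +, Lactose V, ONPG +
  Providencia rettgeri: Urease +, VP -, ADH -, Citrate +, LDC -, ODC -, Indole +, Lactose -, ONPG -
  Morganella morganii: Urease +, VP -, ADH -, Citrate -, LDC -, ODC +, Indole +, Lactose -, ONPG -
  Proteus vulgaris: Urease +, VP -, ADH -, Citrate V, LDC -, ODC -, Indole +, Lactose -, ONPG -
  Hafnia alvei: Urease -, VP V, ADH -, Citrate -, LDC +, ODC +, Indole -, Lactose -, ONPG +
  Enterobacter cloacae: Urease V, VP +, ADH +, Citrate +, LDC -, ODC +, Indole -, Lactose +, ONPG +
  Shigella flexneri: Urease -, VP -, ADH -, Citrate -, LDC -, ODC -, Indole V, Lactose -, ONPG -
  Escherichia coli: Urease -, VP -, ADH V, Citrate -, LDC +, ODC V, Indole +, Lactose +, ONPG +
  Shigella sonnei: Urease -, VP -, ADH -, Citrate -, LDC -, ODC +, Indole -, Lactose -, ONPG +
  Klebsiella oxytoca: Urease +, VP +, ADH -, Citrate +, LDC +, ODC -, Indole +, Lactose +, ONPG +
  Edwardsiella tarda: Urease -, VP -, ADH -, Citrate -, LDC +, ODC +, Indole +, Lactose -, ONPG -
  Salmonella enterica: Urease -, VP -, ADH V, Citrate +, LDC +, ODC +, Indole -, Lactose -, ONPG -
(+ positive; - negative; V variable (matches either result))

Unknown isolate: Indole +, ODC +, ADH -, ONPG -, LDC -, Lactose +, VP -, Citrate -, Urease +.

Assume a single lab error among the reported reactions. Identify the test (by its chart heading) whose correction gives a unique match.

As reported, no row in the chart matches all 9 reactions.
Reversing Citrate → still no organism matches.
Reversing ONPG → still no organism matches.
Reversing Indole → still no organism matches.
Reversing LDC → still no organism matches.
Reversing ODC → still no organism matches.
Reversing VP → still no organism matches.
Reversing Urease → still no organism matches.
Reversing Lactose (to -) → unique match: Morganella morganii.
Reversing ADH → still no organism matches.

Lactose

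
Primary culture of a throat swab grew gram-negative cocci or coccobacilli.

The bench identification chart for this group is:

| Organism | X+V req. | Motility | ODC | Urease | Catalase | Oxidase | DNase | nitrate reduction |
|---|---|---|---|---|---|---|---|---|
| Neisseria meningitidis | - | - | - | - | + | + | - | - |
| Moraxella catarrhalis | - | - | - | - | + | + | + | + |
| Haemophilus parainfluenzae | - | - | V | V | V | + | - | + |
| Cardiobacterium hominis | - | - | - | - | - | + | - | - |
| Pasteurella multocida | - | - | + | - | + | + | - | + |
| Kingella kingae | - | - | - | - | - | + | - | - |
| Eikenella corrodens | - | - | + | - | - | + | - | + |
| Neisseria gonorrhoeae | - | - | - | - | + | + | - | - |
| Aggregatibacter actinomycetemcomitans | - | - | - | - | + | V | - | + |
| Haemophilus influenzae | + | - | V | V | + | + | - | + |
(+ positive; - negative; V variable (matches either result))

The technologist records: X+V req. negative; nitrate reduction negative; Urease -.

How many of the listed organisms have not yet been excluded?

nitrate reduction -: excludes 6 organisms — 4 left.
X+V req. -: all 4 remaining candidates are consistent.
Urease -: all 4 remaining candidates are consistent.
Still consistent: Cardiobacterium hominis, Kingella kingae, Neisseria gonorrhoeae, Neisseria meningitidis.

4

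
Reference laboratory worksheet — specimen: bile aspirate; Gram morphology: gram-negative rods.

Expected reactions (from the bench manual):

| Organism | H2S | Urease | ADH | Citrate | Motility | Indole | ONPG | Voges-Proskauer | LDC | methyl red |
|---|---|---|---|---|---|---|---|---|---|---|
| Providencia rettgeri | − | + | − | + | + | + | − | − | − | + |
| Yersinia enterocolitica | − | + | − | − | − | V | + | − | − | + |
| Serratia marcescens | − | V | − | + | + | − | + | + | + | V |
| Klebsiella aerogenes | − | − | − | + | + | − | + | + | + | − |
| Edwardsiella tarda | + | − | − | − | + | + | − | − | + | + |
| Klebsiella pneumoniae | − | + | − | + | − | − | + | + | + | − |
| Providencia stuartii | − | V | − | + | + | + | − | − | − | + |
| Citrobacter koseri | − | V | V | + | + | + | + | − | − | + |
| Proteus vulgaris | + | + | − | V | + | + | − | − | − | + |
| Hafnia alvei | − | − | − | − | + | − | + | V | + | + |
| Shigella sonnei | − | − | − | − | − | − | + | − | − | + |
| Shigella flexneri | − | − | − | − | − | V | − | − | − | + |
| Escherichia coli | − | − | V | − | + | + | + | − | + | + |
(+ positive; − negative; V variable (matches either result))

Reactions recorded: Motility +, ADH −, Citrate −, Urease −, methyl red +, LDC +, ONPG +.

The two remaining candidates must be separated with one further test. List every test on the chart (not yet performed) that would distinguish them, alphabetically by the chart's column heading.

Indole

Citrate −: excludes 6 organisms — 7 left.
ADH −: all 7 remaining candidates are consistent.
Urease −: excludes Yersinia enterocolitica, Proteus vulgaris — 5 left.
Motility +: excludes Shigella sonnei, Shigella flexneri — 3 left.
LDC +: all 3 remaining candidates are consistent.
methyl red +: all 3 remaining candidates are consistent.
ONPG +: excludes Edwardsiella tarda — 2 left.
Two candidates remain: Escherichia coli and Hafnia alvei.
  H2S: − vs − — same for both, does not separate.
  Indole: Escherichia coli +, Hafnia alvei − — discriminates.
  Voges-Proskauer: − vs V — variable for at least one, does not separate.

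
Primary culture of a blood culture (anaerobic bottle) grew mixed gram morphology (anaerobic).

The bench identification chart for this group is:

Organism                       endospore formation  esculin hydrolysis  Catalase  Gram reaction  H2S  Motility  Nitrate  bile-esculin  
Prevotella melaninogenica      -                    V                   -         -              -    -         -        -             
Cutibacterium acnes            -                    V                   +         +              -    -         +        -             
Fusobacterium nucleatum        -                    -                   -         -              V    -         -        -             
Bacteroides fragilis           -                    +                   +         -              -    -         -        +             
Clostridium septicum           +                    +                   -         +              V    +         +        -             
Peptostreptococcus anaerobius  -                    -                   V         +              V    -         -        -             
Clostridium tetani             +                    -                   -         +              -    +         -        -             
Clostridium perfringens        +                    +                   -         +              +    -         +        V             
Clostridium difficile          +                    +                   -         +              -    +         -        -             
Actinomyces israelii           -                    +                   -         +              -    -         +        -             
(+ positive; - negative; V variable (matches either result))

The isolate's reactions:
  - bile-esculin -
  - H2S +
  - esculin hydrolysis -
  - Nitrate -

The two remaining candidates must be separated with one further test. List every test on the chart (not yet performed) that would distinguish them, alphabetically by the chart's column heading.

bile-esculin -: excludes Bacteroides fragilis — 9 left.
esculin hydrolysis -: excludes Clostridium septicum, Clostridium perfringens, Clostridium difficile, Actinomyces israelii — 5 left.
Nitrate -: excludes Cutibacterium acnes — 4 left.
H2S +: excludes Prevotella melaninogenica, Clostridium tetani — 2 left.
Two candidates remain: Fusobacterium nucleatum and Peptostreptococcus anaerobius.
  endospore formation: - vs - — same for both, does not separate.
  Catalase: - vs V — variable for at least one, does not separate.
  Gram reaction: Fusobacterium nucleatum -, Peptostreptococcus anaerobius + — discriminates.
  Motility: - vs - — same for both, does not separate.

Gram reaction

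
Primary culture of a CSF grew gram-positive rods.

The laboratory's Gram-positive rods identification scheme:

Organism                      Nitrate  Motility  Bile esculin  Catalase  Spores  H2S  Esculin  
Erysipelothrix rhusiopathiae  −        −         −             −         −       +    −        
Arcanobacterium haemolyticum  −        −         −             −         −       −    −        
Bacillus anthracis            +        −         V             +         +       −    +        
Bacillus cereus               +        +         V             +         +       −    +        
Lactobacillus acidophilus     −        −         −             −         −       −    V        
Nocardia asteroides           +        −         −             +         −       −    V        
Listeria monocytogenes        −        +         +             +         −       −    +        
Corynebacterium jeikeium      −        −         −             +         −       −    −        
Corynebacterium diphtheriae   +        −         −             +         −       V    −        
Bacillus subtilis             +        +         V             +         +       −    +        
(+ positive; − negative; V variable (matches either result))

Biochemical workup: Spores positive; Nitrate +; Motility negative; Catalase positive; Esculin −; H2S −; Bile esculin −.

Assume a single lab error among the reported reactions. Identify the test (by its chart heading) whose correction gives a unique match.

Esculin

As reported, no row in the chart matches all 7 reactions.
Reversing H2S → still no organism matches.
Reversing Motility → still no organism matches.
Reversing Esculin (to +) → unique match: Bacillus anthracis.
Reversing Spores → 2 organisms match (not unique).
Reversing Nitrate → still no organism matches.
Reversing Bile esculin → still no organism matches.
Reversing Catalase → still no organism matches.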